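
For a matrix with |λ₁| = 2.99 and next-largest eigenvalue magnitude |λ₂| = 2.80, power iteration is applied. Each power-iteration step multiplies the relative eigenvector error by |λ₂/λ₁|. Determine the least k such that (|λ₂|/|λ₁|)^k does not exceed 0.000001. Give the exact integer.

|λ₂/λ₁| = 2.80/2.99 = 0.93645
Need k ≥ ln(0.000001) / ln(0.93645) = -13.8155 / -0.0657 ≈ 210.429
Smallest integer k satisfying the bound: 211

211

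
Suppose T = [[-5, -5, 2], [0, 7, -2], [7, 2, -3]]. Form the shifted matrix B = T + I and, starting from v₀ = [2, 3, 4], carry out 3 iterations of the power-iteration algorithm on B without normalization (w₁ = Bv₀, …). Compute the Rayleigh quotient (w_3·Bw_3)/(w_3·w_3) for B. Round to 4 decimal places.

3.8633

B = T + I has rows (-4, -5, 2); (0, 8, -2); (7, 2, -2)
w1 = Bv₀ = (-15, 16, 12)
w2 = Bw1 = (4, 104, -97)
w3 = Bw2 = (-730, 1026, 430)
Bw3 = (-1350, 7348, -3918)
w3·Bw3 = 6839808; w3·w3 = 1770476; μ ≈ 6839808/1770476 = 3.8633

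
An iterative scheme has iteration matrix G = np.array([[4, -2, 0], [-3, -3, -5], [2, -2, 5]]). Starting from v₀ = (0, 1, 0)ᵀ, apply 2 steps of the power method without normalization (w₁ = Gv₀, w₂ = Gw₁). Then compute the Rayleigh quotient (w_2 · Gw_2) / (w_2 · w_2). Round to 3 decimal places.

0.206

w1 = Gv₀ = (-2, -3, -2)
w2 = Gw1 = (-2, 25, -8)
Gw2 = (-58, -29, -94)
w2·Gw2 = (-2)·(-58) + 25·(-29) + (-8)·(-94) = 143; w2·w2 = (-2)·(-2) + 25·25 + (-8)·(-8) = 693
λ ≈ 143/693 = 0.206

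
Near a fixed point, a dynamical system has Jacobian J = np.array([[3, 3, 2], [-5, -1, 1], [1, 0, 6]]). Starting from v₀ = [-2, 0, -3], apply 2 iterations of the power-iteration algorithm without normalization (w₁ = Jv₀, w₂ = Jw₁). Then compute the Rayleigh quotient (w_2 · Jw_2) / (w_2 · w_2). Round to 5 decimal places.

w1 = Jv₀ = (3·(-2) + 3·0 + 2·(-3); (-5)·(-2) + (-1)·0 + 1·(-3); 1·(-2) + 0·0 + 6·(-3)) = (-12, 7, -20)
w2 = Jw1 = (3·(-12) + 3·7 + 2·(-20); (-5)·(-12) + (-1)·7 + 1·(-20); 1·(-12) + 0·7 + 6·(-20)) = (-55, 33, -132)
Jw2 = (-330, 110, -847)
w2·Jw2 = (-55)·(-330) + 33·110 + (-132)·(-847) = 133584; w2·w2 = (-55)·(-55) + 33·33 + (-132)·(-132) = 21538
λ ≈ 133584/21538 = 6.20225

λ ≈ 6.20225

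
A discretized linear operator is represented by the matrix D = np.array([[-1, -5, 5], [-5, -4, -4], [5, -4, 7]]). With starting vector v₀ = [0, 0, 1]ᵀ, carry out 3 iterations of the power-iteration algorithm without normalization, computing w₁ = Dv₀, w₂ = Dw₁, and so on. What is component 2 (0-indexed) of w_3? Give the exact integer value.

w1 = Dv₀ = ((-1)·0 + (-5)·0 + 5·1; (-5)·0 + (-4)·0 + (-4)·1; 5·0 + (-4)·0 + 7·1) = (5, -4, 7)
w2 = Dw1 = ((-1)·5 + (-5)·(-4) + 5·7; (-5)·5 + (-4)·(-4) + (-4)·7; 5·5 + (-4)·(-4) + 7·7) = (50, -37, 90)
w3 = Dw2 = (585, -462, 1028)
The requested component of w3 is 1028.

1028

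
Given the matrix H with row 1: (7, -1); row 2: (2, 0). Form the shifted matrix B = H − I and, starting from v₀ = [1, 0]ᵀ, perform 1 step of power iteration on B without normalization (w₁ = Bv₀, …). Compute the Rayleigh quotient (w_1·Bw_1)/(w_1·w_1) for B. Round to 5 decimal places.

μ ≈ 5.60000

B = H − I has rows (6, -1); (2, -1)
w1 = Bv₀ = (6·1 + (-1)·0; 2·1 + (-1)·0) = (6, 2)
Bw1 = (34, 10)
w1·Bw1 = 224; w1·w1 = 40; μ ≈ 224/40 = 5.60000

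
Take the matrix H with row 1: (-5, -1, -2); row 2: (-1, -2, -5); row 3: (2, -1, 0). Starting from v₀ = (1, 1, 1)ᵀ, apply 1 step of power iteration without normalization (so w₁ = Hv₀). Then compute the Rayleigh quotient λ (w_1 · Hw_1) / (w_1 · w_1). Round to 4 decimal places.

w1 = Hv₀ = ((-5)·1 + (-1)·1 + (-2)·1; (-1)·1 + (-2)·1 + (-5)·1; 2·1 + (-1)·1 + 0·1) = (-8, -8, 1)
Hw1 = (46, 19, -8)
w1·Hw1 = (-8)·46 + (-8)·19 + 1·(-8) = -528; w1·w1 = (-8)·(-8) + (-8)·(-8) + 1·1 = 129
λ ≈ -528/129 = -4.0930

-4.0930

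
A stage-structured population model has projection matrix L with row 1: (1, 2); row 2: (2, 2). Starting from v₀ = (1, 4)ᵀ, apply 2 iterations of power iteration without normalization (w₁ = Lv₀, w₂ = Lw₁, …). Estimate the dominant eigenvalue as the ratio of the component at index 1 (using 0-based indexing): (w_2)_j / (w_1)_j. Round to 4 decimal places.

3.8000

w1 = Lv₀ = (1·1 + 2·4; 2·1 + 2·4) = (9, 10)
w2 = Lw1 = (1·9 + 2·10; 2·9 + 2·10) = (29, 38)
Ratio at component: 38 / 10 = 3.8000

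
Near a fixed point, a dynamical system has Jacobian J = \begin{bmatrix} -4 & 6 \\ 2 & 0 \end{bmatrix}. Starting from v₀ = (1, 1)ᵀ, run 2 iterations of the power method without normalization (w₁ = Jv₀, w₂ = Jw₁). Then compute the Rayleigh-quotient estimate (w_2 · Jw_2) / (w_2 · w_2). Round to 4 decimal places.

w1 = Jv₀ = (2, 2)
w2 = Jw1 = (4, 4)
Jw2 = (8, 8)
w2·Jw2 = 4·8 + 4·8 = 64; w2·w2 = 4·4 + 4·4 = 32
λ ≈ 64/32 = 2.0000

λ ≈ 2.0000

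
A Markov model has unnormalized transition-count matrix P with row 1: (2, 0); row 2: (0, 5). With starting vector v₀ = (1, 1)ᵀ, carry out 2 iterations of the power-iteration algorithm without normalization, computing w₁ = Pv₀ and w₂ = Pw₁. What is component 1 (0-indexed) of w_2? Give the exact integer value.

w1 = Pv₀ = (2, 5)
w2 = Pw1 = (4, 25)
The requested component of w2 is 25.

25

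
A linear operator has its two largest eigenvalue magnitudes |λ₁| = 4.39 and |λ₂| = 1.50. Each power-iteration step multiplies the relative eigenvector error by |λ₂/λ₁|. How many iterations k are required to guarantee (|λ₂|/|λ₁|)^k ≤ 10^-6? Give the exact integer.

13

|λ₂/λ₁| = 1.50/4.39 = 0.34169
Need k ≥ ln(10^-6) / ln(0.34169) = -13.8155 / -1.0739 ≈ 12.865
Smallest integer k satisfying the bound: 13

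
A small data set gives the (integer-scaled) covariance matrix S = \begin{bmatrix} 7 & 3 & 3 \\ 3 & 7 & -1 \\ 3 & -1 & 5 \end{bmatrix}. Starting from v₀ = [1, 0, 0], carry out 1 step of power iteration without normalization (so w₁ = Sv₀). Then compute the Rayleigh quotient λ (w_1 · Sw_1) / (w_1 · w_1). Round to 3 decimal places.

10.224

w1 = Sv₀ = (7·1 + 3·0 + 3·0; 3·1 + 7·0 + (-1)·0; 3·1 + (-1)·0 + 5·0) = (7, 3, 3)
Sw1 = (67, 39, 33)
w1·Sw1 = 7·67 + 3·39 + 3·33 = 685; w1·w1 = 7·7 + 3·3 + 3·3 = 67
λ ≈ 685/67 = 10.224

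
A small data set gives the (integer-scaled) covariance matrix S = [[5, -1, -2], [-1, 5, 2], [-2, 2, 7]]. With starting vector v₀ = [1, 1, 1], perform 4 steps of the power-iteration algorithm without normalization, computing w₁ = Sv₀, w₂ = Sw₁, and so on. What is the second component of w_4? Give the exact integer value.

2882

w1 = Sv₀ = (2, 6, 7)
w2 = Sw1 = (-10, 42, 57)
w3 = Sw2 = (-206, 334, 503)
w4 = Sw3 = (-2370, 2882, 4601)
The requested component of w4 is 2882.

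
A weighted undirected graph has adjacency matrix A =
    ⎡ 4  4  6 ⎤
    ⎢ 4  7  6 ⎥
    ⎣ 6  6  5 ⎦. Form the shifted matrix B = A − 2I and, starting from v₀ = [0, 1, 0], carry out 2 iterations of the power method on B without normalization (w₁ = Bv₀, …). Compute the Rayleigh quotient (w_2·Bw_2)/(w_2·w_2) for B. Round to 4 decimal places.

B = A − 2I has rows (2, 4, 6); (4, 5, 6); (6, 6, 3)
w1 = Bv₀ = (4, 5, 6)
w2 = Bw1 = (64, 77, 72)
Bw2 = (868, 1073, 1062)
w2·Bw2 = 214637; w2·w2 = 15209; μ ≈ 214637/15209 = 14.1125

14.1125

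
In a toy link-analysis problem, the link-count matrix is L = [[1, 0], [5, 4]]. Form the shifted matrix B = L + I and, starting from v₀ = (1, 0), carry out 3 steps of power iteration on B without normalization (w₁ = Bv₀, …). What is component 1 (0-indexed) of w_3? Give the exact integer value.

B = L + I has rows (2, 0); (5, 5)
w1 = Bv₀ = (2·1 + 0·0; 5·1 + 5·0) = (2, 5)
w2 = Bw1 = (2·2 + 0·5; 5·2 + 5·5) = (4, 35)
w3 = Bw2 = (8, 195)
Requested component of w3: 195

195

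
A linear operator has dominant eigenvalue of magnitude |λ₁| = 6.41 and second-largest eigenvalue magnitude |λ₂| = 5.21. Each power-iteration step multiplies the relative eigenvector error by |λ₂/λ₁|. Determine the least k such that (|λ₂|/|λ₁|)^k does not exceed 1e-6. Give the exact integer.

67

|λ₂/λ₁| = 5.21/6.41 = 0.81279
Need k ≥ ln(1e-6) / ln(0.81279) = -13.8155 / -0.2073 ≈ 66.652
Smallest integer k satisfying the bound: 67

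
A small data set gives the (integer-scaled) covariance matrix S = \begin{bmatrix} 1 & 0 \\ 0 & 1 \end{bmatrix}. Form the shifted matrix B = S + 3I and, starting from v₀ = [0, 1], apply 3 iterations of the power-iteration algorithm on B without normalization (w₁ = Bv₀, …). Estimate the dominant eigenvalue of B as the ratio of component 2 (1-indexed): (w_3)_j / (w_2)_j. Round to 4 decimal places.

μ ≈ 4.0000

B = S + 3I has rows (4, 0); (0, 4)
w1 = Bv₀ = (0, 4)
w2 = Bw1 = (0, 16)
w3 = Bw2 = (0, 64)
Ratio: 64/16 = 4.0000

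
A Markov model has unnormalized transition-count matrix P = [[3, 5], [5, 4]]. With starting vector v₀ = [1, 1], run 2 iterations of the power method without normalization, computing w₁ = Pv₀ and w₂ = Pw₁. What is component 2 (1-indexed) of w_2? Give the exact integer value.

w1 = Pv₀ = (3·1 + 5·1; 5·1 + 4·1) = (8, 9)
w2 = Pw1 = (3·8 + 5·9; 5·8 + 4·9) = (69, 76)
The requested component of w2 is 76.

76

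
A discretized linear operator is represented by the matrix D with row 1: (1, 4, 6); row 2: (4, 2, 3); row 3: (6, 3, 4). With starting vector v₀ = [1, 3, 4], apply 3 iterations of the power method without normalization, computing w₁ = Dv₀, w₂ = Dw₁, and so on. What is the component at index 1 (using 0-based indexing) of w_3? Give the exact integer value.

w1 = Dv₀ = (1·1 + 4·3 + 6·4; 4·1 + 2·3 + 3·4; 6·1 + 3·3 + 4·4) = (37, 22, 31)
w2 = Dw1 = (1·37 + 4·22 + 6·31; 4·37 + 2·22 + 3·31; 6·37 + 3·22 + 4·31) = (311, 285, 412)
w3 = Dw2 = (3923, 3050, 4369)
The requested component of w3 is 3050.

3050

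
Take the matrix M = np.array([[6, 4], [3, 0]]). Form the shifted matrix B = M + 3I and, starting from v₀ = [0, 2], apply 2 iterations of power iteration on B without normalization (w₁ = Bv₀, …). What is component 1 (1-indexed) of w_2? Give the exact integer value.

96

B = M + 3I has rows (9, 4); (3, 3)
w1 = Bv₀ = (8, 6)
w2 = Bw1 = (96, 42)
Requested component of w2: 96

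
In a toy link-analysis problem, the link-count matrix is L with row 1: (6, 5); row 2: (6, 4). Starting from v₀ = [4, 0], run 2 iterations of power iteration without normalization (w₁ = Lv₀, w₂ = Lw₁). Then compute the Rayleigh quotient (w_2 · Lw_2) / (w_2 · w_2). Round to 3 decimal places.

w1 = Lv₀ = (24, 24)
w2 = Lw1 = (264, 240)
Lw2 = (2784, 2544)
w2·Lw2 = 264·2784 + 240·2544 = 1345536; w2·w2 = 264·264 + 240·240 = 127296
λ ≈ 1345536/127296 = 10.570

λ ≈ 10.570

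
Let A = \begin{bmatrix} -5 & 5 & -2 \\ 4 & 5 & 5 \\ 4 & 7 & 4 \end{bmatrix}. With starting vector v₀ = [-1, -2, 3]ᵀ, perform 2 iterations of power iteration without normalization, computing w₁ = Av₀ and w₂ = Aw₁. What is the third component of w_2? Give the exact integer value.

w1 = Av₀ = ((-5)·(-1) + 5·(-2) + (-2)·3; 4·(-1) + 5·(-2) + 5·3; 4·(-1) + 7·(-2) + 4·3) = (-11, 1, -6)
w2 = Aw1 = ((-5)·(-11) + 5·1 + (-2)·(-6); 4·(-11) + 5·1 + 5·(-6); 4·(-11) + 7·1 + 4·(-6)) = (72, -69, -61)
The requested component of w2 is -61.

-61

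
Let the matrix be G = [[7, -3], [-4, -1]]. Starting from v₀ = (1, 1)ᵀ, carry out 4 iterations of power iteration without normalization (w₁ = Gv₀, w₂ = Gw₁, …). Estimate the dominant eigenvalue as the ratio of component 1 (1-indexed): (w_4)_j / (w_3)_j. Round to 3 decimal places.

8.446

w1 = Gv₀ = (7·1 + (-3)·1; (-4)·1 + (-1)·1) = (4, -5)
w2 = Gw1 = (7·4 + (-3)·(-5); (-4)·4 + (-1)·(-5)) = (43, -11)
w3 = Gw2 = (334, -161)
w4 = Gw3 = (2821, -1175)
Ratio at component: 2821 / 334 = 8.446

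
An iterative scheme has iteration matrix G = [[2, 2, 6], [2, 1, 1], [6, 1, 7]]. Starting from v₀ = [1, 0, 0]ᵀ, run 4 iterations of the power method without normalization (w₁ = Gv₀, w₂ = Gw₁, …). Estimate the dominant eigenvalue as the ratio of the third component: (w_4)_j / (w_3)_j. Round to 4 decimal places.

λ ≈ 11.2575

w1 = Gv₀ = (2, 2, 6)
w2 = Gw1 = (44, 12, 56)
w3 = Gw2 = (448, 156, 668)
w4 = Gw3 = (5216, 1720, 7520)
Ratio at component: 7520 / 668 = 11.2575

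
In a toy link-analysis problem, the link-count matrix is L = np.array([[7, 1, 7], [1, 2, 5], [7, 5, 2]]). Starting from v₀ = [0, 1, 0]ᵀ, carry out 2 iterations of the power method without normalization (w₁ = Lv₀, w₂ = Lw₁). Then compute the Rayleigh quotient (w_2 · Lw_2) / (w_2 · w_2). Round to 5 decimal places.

w1 = Lv₀ = (7·0 + 1·1 + 7·0; 1·0 + 2·1 + 5·0; 7·0 + 5·1 + 2·0) = (1, 2, 5)
w2 = Lw1 = (7·1 + 1·2 + 7·5; 1·1 + 2·2 + 5·5; 7·1 + 5·2 + 2·5) = (44, 30, 27)
Lw2 = (527, 239, 512)
w2·Lw2 = 44·527 + 30·239 + 27·512 = 44182; w2·w2 = 44·44 + 30·30 + 27·27 = 3565
λ ≈ 44182/3565 = 12.39327

12.39327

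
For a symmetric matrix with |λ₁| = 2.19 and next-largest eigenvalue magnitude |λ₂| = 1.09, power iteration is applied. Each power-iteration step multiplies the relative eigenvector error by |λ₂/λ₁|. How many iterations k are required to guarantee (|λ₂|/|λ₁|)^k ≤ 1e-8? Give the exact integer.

27

|λ₂/λ₁| = 1.09/2.19 = 0.49772
Need k ≥ ln(1e-8) / ln(0.49772) = -18.4207 / -0.6977 ≈ 26.401
Smallest integer k satisfying the bound: 27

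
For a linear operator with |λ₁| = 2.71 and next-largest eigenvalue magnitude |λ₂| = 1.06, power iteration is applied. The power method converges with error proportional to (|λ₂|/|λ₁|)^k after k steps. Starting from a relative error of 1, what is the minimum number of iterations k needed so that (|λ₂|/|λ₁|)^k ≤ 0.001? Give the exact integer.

|λ₂/λ₁| = 1.06/2.71 = 0.39114
Need k ≥ ln(0.001) / ln(0.39114) = -6.9078 / -0.9387 ≈ 7.359
Smallest integer k satisfying the bound: 8

8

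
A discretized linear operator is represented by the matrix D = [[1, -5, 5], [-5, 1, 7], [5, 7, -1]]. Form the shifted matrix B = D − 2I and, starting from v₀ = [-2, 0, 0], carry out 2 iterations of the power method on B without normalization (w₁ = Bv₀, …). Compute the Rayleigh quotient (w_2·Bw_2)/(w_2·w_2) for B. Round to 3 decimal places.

-12.985

B = D − 2I has rows (-1, -5, 5); (-5, -1, 7); (5, 7, -3)
w1 = Bv₀ = (2, 10, -10)
w2 = Bw1 = (-102, -90, 110)
Bw2 = (1102, 1370, -1470)
w2·Bw2 = -397404; w2·w2 = 30604; μ ≈ -397404/30604 = -12.985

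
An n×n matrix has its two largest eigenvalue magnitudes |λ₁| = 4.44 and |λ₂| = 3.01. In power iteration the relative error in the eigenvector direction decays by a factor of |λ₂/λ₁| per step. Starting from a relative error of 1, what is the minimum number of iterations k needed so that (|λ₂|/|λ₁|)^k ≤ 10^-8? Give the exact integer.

|λ₂/λ₁| = 3.01/4.44 = 0.67793
Need k ≥ ln(10^-8) / ln(0.67793) = -18.4207 / -0.3887 ≈ 47.389
Smallest integer k satisfying the bound: 48

48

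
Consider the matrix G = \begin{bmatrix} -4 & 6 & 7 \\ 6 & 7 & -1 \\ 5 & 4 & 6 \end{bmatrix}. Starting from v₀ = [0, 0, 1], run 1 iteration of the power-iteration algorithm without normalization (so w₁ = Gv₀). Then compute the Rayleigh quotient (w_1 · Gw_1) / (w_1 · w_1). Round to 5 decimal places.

4.98837

w1 = Gv₀ = ((-4)·0 + 6·0 + 7·1; 6·0 + 7·0 + (-1)·1; 5·0 + 4·0 + 6·1) = (7, -1, 6)
Gw1 = (8, 29, 67)
w1·Gw1 = 7·8 + (-1)·29 + 6·67 = 429; w1·w1 = 7·7 + (-1)·(-1) + 6·6 = 86
λ ≈ 429/86 = 4.98837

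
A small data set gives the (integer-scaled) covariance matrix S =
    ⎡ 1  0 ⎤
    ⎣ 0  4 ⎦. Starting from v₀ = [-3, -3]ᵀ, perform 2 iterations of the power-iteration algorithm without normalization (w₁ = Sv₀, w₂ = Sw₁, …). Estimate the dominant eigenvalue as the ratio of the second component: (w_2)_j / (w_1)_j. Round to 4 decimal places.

w1 = Sv₀ = (1·(-3) + 0·(-3); 0·(-3) + 4·(-3)) = (-3, -12)
w2 = Sw1 = (1·(-3) + 0·(-12); 0·(-3) + 4·(-12)) = (-3, -48)
Ratio at component: -48 / -12 = 4.0000

4.0000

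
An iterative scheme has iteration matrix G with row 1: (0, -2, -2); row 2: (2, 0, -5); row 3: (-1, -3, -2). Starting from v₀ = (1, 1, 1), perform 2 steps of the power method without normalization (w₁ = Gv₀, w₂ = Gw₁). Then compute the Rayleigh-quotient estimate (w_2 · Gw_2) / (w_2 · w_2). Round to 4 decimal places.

λ ≈ -4.8849

w1 = Gv₀ = (0·1 + (-2)·1 + (-2)·1; 2·1 + 0·1 + (-5)·1; (-1)·1 + (-3)·1 + (-2)·1) = (-4, -3, -6)
w2 = Gw1 = (0·(-4) + (-2)·(-3) + (-2)·(-6); 2·(-4) + 0·(-3) + (-5)·(-6); (-1)·(-4) + (-3)·(-3) + (-2)·(-6)) = (18, 22, 25)
Gw2 = (-94, -89, -134)
w2·Gw2 = 18·(-94) + 22·(-89) + 25·(-134) = -7000; w2·w2 = 18·18 + 22·22 + 25·25 = 1433
λ ≈ -7000/1433 = -4.8849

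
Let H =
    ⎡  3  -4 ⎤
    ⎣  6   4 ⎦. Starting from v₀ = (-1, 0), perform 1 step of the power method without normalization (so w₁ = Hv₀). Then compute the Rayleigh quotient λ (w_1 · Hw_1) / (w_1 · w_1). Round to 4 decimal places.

w1 = Hv₀ = (-3, -6)
Hw1 = (15, -42)
w1·Hw1 = (-3)·15 + (-6)·(-42) = 207; w1·w1 = (-3)·(-3) + (-6)·(-6) = 45
λ ≈ 207/45 = 4.6000

4.6000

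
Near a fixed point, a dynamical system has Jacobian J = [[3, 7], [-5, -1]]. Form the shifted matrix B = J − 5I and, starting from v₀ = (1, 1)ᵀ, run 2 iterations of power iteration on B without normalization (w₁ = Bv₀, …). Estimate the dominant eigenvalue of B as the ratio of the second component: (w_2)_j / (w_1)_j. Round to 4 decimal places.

μ ≈ -3.7273

B = J − 5I has rows (-2, 7); (-5, -6)
w1 = Bv₀ = (5, -11)
w2 = Bw1 = (-87, 41)
Ratio: 41/-11 = -3.7273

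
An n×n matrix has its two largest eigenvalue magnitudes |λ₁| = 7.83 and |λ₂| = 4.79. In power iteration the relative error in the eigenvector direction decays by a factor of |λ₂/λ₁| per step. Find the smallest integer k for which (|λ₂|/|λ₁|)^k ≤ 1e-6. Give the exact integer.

29

|λ₂/λ₁| = 4.79/7.83 = 0.61175
Need k ≥ ln(1e-6) / ln(0.61175) = -13.8155 / -0.4914 ≈ 28.113
Smallest integer k satisfying the bound: 29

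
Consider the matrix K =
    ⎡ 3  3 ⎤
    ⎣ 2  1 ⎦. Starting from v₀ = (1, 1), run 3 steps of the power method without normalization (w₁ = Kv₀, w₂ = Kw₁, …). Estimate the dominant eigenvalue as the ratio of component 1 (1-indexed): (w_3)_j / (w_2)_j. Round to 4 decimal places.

λ ≈ 4.6667

w1 = Kv₀ = (3·1 + 3·1; 2·1 + 1·1) = (6, 3)
w2 = Kw1 = (3·6 + 3·3; 2·6 + 1·3) = (27, 15)
w3 = Kw2 = (126, 69)
Ratio at component: 126 / 27 = 4.6667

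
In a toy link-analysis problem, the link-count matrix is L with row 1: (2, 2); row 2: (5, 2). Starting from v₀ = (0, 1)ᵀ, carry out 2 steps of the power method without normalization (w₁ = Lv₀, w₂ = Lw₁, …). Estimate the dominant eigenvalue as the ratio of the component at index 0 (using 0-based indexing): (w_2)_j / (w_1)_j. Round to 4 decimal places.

λ ≈ 4.0000

w1 = Lv₀ = (2·0 + 2·1; 5·0 + 2·1) = (2, 2)
w2 = Lw1 = (2·2 + 2·2; 5·2 + 2·2) = (8, 14)
Ratio at component: 8 / 2 = 4.0000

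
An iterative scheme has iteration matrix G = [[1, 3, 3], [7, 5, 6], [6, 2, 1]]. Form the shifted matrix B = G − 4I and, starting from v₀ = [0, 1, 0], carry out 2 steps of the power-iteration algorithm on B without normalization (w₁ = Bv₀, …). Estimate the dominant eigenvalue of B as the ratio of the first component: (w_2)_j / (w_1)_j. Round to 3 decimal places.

μ ≈ 0.000

B = G − 4I has rows (-3, 3, 3); (7, 1, 6); (6, 2, -3)
w1 = Bv₀ = (3, 1, 2)
w2 = Bw1 = (0, 34, 14)
Ratio: 0/3 = 0.000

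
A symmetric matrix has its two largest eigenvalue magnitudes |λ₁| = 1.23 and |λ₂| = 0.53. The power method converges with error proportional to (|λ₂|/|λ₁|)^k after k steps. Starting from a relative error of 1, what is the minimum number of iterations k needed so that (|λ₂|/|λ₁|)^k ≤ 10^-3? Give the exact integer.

|λ₂/λ₁| = 0.53/1.23 = 0.43089
Need k ≥ ln(10^-3) / ln(0.43089) = -6.9078 / -0.8419 ≈ 8.205
Smallest integer k satisfying the bound: 9

9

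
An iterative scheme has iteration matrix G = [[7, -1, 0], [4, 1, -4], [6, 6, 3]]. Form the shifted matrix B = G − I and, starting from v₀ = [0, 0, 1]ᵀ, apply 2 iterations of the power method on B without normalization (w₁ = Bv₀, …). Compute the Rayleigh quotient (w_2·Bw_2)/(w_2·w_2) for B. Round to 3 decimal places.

1.333

B = G − I has rows (6, -1, 0); (4, 0, -4); (6, 6, 2)
w1 = Bv₀ = (0, -4, 2)
w2 = Bw1 = (4, -8, -20)
Bw2 = (32, 96, -64)
w2·Bw2 = 640; w2·w2 = 480; μ ≈ 640/480 = 1.333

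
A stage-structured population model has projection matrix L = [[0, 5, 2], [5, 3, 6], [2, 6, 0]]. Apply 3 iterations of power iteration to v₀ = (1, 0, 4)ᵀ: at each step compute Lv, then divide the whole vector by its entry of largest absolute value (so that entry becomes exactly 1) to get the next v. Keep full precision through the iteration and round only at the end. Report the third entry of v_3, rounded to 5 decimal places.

0.49175

Lv0 = (8.000000, 29.000000, 2.000000); divide by 29.000000 → v1 = (0.275862, 1.000000, 0.068966)
Lv1 = (5.137931, 4.793103, 6.551724); divide by 6.551724 → v2 = (0.784211, 0.731579, 1.000000)
Lv2 = (5.657895, 12.115789, 5.957895); divide by 12.115789 → v3 = (0.466985, 1.000000, 0.491746)
Requested entry of v3: 1132/2302 = 0.49175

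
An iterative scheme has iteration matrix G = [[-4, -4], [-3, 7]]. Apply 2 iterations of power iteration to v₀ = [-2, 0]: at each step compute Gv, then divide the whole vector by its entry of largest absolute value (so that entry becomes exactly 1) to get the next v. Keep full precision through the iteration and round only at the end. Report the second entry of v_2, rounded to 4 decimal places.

Gv0 = (8.00000, 6.00000); divide by 8.00000 → v1 = (1.00000, 0.75000)
Gv1 = (-7.00000, 2.25000); divide by -7.00000 → v2 = (1.00000, -0.32143)
Requested entry of v2: 18/-56 = -0.3214

-0.3214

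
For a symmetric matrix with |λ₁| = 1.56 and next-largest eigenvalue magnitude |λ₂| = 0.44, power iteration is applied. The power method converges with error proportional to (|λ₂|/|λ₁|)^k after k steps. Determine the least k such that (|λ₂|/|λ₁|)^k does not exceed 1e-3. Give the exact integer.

|λ₂/λ₁| = 0.44/1.56 = 0.28205
Need k ≥ ln(1e-3) / ln(0.28205) = -6.9078 / -1.2657 ≈ 5.458
Smallest integer k satisfying the bound: 6

6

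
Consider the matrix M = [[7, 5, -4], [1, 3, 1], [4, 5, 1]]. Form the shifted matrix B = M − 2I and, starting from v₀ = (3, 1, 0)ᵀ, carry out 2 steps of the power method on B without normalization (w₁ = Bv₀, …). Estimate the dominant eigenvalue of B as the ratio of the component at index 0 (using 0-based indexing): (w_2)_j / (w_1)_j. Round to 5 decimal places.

2.60000

B = M − 2I has rows (5, 5, -4); (1, 1, 1); (4, 5, -1)
w1 = Bv₀ = (5·3 + 5·1 + (-4)·0; 1·3 + 1·1 + 1·0; 4·3 + 5·1 + (-1)·0) = (20, 4, 17)
w2 = Bw1 = (5·20 + 5·4 + (-4)·17; 1·20 + 1·4 + 1·17; 4·20 + 5·4 + (-1)·17) = (52, 41, 83)
Ratio: 52/20 = 2.60000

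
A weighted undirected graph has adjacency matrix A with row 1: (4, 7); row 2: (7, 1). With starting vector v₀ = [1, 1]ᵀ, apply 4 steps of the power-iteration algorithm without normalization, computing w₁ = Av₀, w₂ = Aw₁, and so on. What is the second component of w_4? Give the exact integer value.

7750

w1 = Av₀ = (4·1 + 7·1; 7·1 + 1·1) = (11, 8)
w2 = Aw1 = (4·11 + 7·8; 7·11 + 1·8) = (100, 85)
w3 = Aw2 = (995, 785)
w4 = Aw3 = (9475, 7750)
The requested component of w4 is 7750.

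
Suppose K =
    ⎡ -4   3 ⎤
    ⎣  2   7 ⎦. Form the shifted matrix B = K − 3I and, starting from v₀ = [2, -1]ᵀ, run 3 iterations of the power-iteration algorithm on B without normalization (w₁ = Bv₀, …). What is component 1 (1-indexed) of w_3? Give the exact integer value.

-935

B = K − 3I has rows (-7, 3); (2, 4)
w1 = Bv₀ = ((-7)·2 + 3·(-1); 2·2 + 4·(-1)) = (-17, 0)
w2 = Bw1 = ((-7)·(-17) + 3·0; 2·(-17) + 4·0) = (119, -34)
w3 = Bw2 = (-935, 102)
Requested component of w3: -935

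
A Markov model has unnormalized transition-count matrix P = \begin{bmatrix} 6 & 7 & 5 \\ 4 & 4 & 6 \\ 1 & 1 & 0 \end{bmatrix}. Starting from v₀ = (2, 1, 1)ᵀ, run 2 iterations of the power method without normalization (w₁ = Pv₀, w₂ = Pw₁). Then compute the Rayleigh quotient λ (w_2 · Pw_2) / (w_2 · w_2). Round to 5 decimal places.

w1 = Pv₀ = (6·2 + 7·1 + 5·1; 4·2 + 4·1 + 6·1; 1·2 + 1·1 + 0·1) = (24, 18, 3)
w2 = Pw1 = (6·24 + 7·18 + 5·3; 4·24 + 4·18 + 6·3; 1·24 + 1·18 + 0·3) = (285, 186, 42)
Pw2 = (3222, 2136, 471)
w2·Pw2 = 285·3222 + 186·2136 + 42·471 = 1335348; w2·w2 = 285·285 + 186·186 + 42·42 = 117585
λ ≈ 1335348/117585 = 11.35645

11.35645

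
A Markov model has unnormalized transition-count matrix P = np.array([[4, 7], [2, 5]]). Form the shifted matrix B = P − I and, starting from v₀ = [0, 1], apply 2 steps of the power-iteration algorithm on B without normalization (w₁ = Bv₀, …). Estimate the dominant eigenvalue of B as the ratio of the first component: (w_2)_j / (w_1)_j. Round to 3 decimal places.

μ ≈ 7.000

B = P − I has rows (3, 7); (2, 4)
w1 = Bv₀ = (7, 4)
w2 = Bw1 = (49, 30)
Ratio: 49/7 = 7.000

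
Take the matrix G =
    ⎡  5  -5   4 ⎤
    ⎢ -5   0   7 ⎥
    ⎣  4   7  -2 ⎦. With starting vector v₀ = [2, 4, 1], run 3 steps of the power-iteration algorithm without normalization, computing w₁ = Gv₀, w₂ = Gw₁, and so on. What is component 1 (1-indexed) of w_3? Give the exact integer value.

w1 = Gv₀ = (5·2 + (-5)·4 + 4·1; (-5)·2 + 0·4 + 7·1; 4·2 + 7·4 + (-2)·1) = (-6, -3, 34)
w2 = Gw1 = (5·(-6) + (-5)·(-3) + 4·34; (-5)·(-6) + 0·(-3) + 7·34; 4·(-6) + 7·(-3) + (-2)·34) = (121, 268, -113)
w3 = Gw2 = (-1187, -1396, 2586)
The requested component of w3 is -1187.

-1187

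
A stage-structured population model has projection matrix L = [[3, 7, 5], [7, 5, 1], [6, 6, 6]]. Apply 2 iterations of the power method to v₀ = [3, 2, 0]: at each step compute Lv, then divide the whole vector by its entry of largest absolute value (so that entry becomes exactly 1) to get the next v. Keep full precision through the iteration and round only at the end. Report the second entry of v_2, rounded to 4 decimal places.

Lv0 = (23.00000, 31.00000, 30.00000); divide by 31.00000 → v1 = (0.74194, 1.00000, 0.96774)
Lv1 = (14.06452, 11.16129, 16.25806); divide by 16.25806 → v2 = (0.86508, 0.68651, 1.00000)
Requested entry of v2: 346/504 = 0.6865

0.6865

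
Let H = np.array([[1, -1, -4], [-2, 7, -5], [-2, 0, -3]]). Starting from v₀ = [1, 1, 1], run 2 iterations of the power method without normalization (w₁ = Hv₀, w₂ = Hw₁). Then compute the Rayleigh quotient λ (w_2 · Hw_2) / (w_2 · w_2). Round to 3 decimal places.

w1 = Hv₀ = (1·1 + (-1)·1 + (-4)·1; (-2)·1 + 7·1 + (-5)·1; (-2)·1 + 0·1 + (-3)·1) = (-4, 0, -5)
w2 = Hw1 = (1·(-4) + (-1)·0 + (-4)·(-5); (-2)·(-4) + 7·0 + (-5)·(-5); (-2)·(-4) + 0·0 + (-3)·(-5)) = (16, 33, 23)
Hw2 = (-109, 84, -101)
w2·Hw2 = 16·(-109) + 33·84 + 23·(-101) = -1295; w2·w2 = 16·16 + 33·33 + 23·23 = 1874
λ ≈ -1295/1874 = -0.691

λ ≈ -0.691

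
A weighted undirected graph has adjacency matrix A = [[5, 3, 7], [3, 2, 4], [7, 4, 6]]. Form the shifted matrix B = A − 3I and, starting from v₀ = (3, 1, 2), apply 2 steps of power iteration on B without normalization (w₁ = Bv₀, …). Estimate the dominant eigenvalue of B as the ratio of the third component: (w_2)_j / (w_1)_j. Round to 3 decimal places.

B = A − 3I has rows (2, 3, 7); (3, -1, 4); (7, 4, 3)
w1 = Bv₀ = (2·3 + 3·1 + 7·2; 3·3 + (-1)·1 + 4·2; 7·3 + 4·1 + 3·2) = (23, 16, 31)
w2 = Bw1 = (2·23 + 3·16 + 7·31; 3·23 + (-1)·16 + 4·31; 7·23 + 4·16 + 3·31) = (311, 177, 318)
Ratio: 318/31 = 10.258

μ ≈ 10.258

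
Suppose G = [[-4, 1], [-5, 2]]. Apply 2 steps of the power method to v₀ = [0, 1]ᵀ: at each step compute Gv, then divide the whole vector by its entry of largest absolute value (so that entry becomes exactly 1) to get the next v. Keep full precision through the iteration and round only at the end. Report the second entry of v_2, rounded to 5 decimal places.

Gv0 = (1.000000, 2.000000); divide by 2.000000 → v1 = (0.500000, 1.000000)
Gv1 = (-1.000000, -0.500000); divide by -1.000000 → v2 = (1.000000, 0.500000)
Requested entry of v2: -1/-2 = 0.50000

0.50000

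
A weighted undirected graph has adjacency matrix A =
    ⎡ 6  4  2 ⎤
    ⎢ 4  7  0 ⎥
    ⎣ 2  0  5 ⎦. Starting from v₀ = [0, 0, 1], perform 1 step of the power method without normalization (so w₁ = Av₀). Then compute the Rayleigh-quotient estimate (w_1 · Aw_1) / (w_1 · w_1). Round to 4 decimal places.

λ ≈ 6.5172

w1 = Av₀ = (2, 0, 5)
Aw1 = (22, 8, 29)
w1·Aw1 = 2·22 + 0·8 + 5·29 = 189; w1·w1 = 2·2 + 0·0 + 5·5 = 29
λ ≈ 189/29 = 6.5172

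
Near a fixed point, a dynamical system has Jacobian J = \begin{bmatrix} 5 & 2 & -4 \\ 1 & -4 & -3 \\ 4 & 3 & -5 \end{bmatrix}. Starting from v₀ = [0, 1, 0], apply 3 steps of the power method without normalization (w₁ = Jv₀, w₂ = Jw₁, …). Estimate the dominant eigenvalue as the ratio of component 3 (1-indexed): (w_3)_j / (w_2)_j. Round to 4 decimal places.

λ ≈ -4.3158

w1 = Jv₀ = (5·0 + 2·1 + (-4)·0; 1·0 + (-4)·1 + (-3)·0; 4·0 + 3·1 + (-5)·0) = (2, -4, 3)
w2 = Jw1 = (5·2 + 2·(-4) + (-4)·3; 1·2 + (-4)·(-4) + (-3)·3; 4·2 + 3·(-4) + (-5)·3) = (-10, 9, -19)
w3 = Jw2 = (44, 11, 82)
Ratio at component: 82 / -19 = -4.3158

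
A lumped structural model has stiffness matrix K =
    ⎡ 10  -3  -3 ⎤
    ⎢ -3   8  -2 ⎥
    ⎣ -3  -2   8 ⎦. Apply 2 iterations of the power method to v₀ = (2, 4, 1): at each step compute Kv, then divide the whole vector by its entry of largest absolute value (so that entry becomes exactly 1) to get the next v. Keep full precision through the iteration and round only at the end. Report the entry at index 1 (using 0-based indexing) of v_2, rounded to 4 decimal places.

1.0000

Kv0 = (5.00000, 24.00000, -6.00000); divide by 24.00000 → v1 = (0.20833, 1.00000, -0.25000)
Kv1 = (-0.16667, 7.87500, -4.62500); divide by 7.87500 → v2 = (-0.02116, 1.00000, -0.58730)
Requested entry of v2: 189/189 = 1.0000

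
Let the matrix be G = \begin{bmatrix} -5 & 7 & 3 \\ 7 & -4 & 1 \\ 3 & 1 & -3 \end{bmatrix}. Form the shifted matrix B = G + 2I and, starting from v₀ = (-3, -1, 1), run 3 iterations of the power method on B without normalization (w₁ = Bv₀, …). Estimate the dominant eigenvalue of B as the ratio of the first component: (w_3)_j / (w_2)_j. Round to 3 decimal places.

B = G + 2I has rows (-3, 7, 3); (7, -2, 1); (3, 1, -1)
w1 = Bv₀ = (5, -18, -11)
w2 = Bw1 = (-174, 60, 8)
w3 = Bw2 = (966, -1330, -470)
Ratio: 966/-174 = -5.552

μ ≈ -5.552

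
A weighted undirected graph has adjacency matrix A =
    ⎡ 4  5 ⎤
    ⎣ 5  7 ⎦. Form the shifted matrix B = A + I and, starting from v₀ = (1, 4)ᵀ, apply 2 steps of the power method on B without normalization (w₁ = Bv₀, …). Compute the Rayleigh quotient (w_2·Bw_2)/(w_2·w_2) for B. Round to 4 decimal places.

B = A + I has rows (5, 5); (5, 8)
w1 = Bv₀ = (5·1 + 5·4; 5·1 + 8·4) = (25, 37)
w2 = Bw1 = (5·25 + 5·37; 5·25 + 8·37) = (310, 421)
Bw2 = (3655, 4918)
w2·Bw2 = 3203528; w2·w2 = 273341; μ ≈ 3203528/273341 = 11.7199

μ ≈ 11.7199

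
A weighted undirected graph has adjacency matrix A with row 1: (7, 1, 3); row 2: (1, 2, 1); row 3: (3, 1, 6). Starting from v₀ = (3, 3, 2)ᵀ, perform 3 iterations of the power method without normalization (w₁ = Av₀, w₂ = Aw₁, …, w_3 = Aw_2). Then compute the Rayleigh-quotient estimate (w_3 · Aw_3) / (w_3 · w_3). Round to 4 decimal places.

w1 = Av₀ = (30, 11, 24)
w2 = Aw1 = (293, 76, 245)
w3 = Aw2 = (2862, 690, 2425)
Aw3 = (27999, 6667, 23826)
w3·Aw3 = 2862·27999 + 690·6667 + 2425·23826 = 142511418; w3·w3 = 2862·2862 + 690·690 + 2425·2425 = 14547769
λ ≈ 142511418/14547769 = 9.7961

9.7961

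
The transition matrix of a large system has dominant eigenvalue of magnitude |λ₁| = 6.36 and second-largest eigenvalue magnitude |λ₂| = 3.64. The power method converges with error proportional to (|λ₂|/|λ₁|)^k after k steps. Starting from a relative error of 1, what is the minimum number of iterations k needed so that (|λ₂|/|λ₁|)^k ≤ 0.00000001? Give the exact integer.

34

|λ₂/λ₁| = 3.64/6.36 = 0.57233
Need k ≥ ln(0.00000001) / ln(0.57233) = -18.4207 / -0.5580 ≈ 33.009
Smallest integer k satisfying the bound: 34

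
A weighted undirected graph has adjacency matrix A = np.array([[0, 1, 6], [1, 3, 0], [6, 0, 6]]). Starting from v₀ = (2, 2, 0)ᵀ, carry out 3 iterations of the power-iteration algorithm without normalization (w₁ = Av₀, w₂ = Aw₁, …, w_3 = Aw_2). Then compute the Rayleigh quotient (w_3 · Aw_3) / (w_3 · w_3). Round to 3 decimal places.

w1 = Av₀ = (0·2 + 1·2 + 6·0; 1·2 + 3·2 + 0·0; 6·2 + 0·2 + 6·0) = (2, 8, 12)
w2 = Aw1 = (0·2 + 1·8 + 6·12; 1·2 + 3·8 + 0·12; 6·2 + 0·8 + 6·12) = (80, 26, 84)
w3 = Aw2 = (530, 158, 984)
Aw3 = (6062, 1004, 9084)
w3·Aw3 = 530·6062 + 158·1004 + 984·9084 = 12310148; w3·w3 = 530·530 + 158·158 + 984·984 = 1274120
λ ≈ 12310148/1274120 = 9.662

9.662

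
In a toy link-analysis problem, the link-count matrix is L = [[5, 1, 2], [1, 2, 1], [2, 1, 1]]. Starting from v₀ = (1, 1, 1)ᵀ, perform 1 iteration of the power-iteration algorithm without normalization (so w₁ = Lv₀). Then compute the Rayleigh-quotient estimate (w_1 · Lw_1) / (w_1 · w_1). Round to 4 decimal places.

λ ≈ 6.1667

w1 = Lv₀ = (5·1 + 1·1 + 2·1; 1·1 + 2·1 + 1·1; 2·1 + 1·1 + 1·1) = (8, 4, 4)
Lw1 = (52, 20, 24)
w1·Lw1 = 8·52 + 4·20 + 4·24 = 592; w1·w1 = 8·8 + 4·4 + 4·4 = 96
λ ≈ 592/96 = 6.1667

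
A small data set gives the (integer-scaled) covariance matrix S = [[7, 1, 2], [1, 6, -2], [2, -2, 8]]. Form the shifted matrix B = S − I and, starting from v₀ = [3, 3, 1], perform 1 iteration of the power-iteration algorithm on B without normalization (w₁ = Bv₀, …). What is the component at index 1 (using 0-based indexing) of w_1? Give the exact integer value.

16

B = S − I has rows (6, 1, 2); (1, 5, -2); (2, -2, 7)
w1 = Bv₀ = (23, 16, 7)
Requested component of w1: 16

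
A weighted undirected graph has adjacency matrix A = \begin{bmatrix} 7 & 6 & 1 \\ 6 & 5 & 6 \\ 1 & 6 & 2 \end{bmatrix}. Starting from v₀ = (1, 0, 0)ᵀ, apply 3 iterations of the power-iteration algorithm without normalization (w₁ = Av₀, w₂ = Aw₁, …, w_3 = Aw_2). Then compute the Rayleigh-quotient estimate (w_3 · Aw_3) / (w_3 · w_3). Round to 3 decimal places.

w1 = Av₀ = (7, 6, 1)
w2 = Aw1 = (86, 78, 45)
w3 = Aw2 = (1115, 1176, 644)
Aw3 = (15505, 16434, 9459)
w3·Aw3 = 1115·15505 + 1176·16434 + 644·9459 = 42706055; w3·w3 = 1115·1115 + 1176·1176 + 644·644 = 3040937
λ ≈ 42706055/3040937 = 14.044

λ ≈ 14.044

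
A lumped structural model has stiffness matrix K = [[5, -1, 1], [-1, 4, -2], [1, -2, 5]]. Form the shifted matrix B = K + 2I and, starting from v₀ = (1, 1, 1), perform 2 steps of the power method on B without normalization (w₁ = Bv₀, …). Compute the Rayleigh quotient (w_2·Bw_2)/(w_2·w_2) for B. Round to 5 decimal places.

μ ≈ 8.04238

B = K + 2I has rows (7, -1, 1); (-1, 6, -2); (1, -2, 7)
w1 = Bv₀ = (7·1 + (-1)·1 + 1·1; (-1)·1 + 6·1 + (-2)·1; 1·1 + (-2)·1 + 7·1) = (7, 3, 6)
w2 = Bw1 = (7·7 + (-1)·3 + 1·6; (-1)·7 + 6·3 + (-2)·6; 1·7 + (-2)·3 + 7·6) = (52, -1, 43)
Bw2 = (408, -144, 355)
w2·Bw2 = 36625; w2·w2 = 4554; μ ≈ 36625/4554 = 8.04238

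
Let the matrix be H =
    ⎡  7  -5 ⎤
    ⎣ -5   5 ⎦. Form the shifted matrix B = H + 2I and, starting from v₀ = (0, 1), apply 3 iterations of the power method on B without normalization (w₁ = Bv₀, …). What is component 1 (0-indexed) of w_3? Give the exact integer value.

B = H + 2I has rows (9, -5); (-5, 7)
w1 = Bv₀ = (-5, 7)
w2 = Bw1 = (-80, 74)
w3 = Bw2 = (-1090, 918)
Requested component of w3: 918

918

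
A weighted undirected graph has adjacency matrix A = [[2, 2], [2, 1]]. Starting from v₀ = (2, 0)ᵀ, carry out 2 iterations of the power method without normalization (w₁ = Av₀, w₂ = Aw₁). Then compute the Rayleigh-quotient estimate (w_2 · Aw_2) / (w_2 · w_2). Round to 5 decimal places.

λ ≈ 3.56000

w1 = Av₀ = (4, 4)
w2 = Aw1 = (16, 12)
Aw2 = (56, 44)
w2·Aw2 = 16·56 + 12·44 = 1424; w2·w2 = 16·16 + 12·12 = 400
λ ≈ 1424/400 = 3.56000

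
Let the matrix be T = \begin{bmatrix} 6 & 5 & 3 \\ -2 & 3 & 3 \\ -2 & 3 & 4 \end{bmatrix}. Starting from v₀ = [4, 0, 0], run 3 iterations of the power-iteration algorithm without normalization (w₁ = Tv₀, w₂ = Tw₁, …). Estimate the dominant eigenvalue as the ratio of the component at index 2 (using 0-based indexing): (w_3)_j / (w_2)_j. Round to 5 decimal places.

w1 = Tv₀ = (6·4 + 5·0 + 3·0; (-2)·4 + 3·0 + 3·0; (-2)·4 + 3·0 + 4·0) = (24, -8, -8)
w2 = Tw1 = (6·24 + 5·(-8) + 3·(-8); (-2)·24 + 3·(-8) + 3·(-8); (-2)·24 + 3·(-8) + 4·(-8)) = (80, -96, -104)
w3 = Tw2 = (-312, -760, -864)
Ratio at component: -864 / -104 = 8.30769

8.30769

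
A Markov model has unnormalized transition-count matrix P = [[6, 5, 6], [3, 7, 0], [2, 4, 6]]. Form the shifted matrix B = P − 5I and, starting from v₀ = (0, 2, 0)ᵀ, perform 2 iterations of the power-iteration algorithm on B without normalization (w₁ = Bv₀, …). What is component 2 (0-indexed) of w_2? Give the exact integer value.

44

B = P − 5I has rows (1, 5, 6); (3, 2, 0); (2, 4, 1)
w1 = Bv₀ = (10, 4, 8)
w2 = Bw1 = (78, 38, 44)
Requested component of w2: 44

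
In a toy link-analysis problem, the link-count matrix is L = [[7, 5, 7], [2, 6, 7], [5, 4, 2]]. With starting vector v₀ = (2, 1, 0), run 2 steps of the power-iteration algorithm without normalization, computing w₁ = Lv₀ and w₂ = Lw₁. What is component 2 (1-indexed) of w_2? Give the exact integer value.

196

w1 = Lv₀ = (7·2 + 5·1 + 7·0; 2·2 + 6·1 + 7·0; 5·2 + 4·1 + 2·0) = (19, 10, 14)
w2 = Lw1 = (7·19 + 5·10 + 7·14; 2·19 + 6·10 + 7·14; 5·19 + 4·10 + 2·14) = (281, 196, 163)
The requested component of w2 is 196.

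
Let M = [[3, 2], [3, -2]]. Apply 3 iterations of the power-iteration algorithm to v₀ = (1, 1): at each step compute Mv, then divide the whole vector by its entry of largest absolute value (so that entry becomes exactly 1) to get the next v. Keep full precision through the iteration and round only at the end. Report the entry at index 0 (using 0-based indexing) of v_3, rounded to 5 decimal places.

Mv0 = (5.000000, 1.000000); divide by 5.000000 → v1 = (1.000000, 0.200000)
Mv1 = (3.400000, 2.600000); divide by 3.400000 → v2 = (1.000000, 0.764706)
Mv2 = (4.529412, 1.470588); divide by 4.529412 → v3 = (1.000000, 0.324675)
Requested entry of v3: 77/77 = 1.00000

1.00000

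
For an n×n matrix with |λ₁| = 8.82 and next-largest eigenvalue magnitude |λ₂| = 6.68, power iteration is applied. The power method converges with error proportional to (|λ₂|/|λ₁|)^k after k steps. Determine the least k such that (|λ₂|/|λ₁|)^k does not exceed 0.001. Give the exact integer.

25

|λ₂/λ₁| = 6.68/8.82 = 0.75737
Need k ≥ ln(0.001) / ln(0.75737) = -6.9078 / -0.2779 ≈ 24.857
Smallest integer k satisfying the bound: 25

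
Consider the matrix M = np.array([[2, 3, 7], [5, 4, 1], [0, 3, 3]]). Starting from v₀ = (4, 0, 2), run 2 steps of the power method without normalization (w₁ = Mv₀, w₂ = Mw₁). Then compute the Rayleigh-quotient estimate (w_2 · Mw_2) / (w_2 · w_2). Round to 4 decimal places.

w1 = Mv₀ = (22, 22, 6)
w2 = Mw1 = (152, 204, 84)
Mw2 = (1504, 1660, 864)
w2·Mw2 = 152·1504 + 204·1660 + 84·864 = 639824; w2·w2 = 152·152 + 204·204 + 84·84 = 71776
λ ≈ 639824/71776 = 8.9142

λ ≈ 8.9142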